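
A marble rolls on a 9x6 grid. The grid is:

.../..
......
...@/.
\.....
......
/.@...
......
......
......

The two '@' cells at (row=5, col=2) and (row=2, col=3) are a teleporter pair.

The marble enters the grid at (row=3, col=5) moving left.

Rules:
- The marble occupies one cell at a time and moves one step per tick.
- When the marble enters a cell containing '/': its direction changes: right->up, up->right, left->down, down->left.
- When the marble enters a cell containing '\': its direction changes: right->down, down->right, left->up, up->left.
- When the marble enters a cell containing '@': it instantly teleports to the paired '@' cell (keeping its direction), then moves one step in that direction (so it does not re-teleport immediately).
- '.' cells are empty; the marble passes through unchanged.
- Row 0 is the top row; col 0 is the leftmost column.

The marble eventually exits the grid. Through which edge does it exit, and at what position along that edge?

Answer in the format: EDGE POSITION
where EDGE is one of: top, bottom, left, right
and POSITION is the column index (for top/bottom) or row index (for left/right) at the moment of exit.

Step 1: enter (3,5), '.' pass, move left to (3,4)
Step 2: enter (3,4), '.' pass, move left to (3,3)
Step 3: enter (3,3), '.' pass, move left to (3,2)
Step 4: enter (3,2), '.' pass, move left to (3,1)
Step 5: enter (3,1), '.' pass, move left to (3,0)
Step 6: enter (3,0), '\' deflects left->up, move up to (2,0)
Step 7: enter (2,0), '.' pass, move up to (1,0)
Step 8: enter (1,0), '.' pass, move up to (0,0)
Step 9: enter (0,0), '.' pass, move up to (-1,0)
Step 10: at (-1,0) — EXIT via top edge, pos 0

Answer: top 0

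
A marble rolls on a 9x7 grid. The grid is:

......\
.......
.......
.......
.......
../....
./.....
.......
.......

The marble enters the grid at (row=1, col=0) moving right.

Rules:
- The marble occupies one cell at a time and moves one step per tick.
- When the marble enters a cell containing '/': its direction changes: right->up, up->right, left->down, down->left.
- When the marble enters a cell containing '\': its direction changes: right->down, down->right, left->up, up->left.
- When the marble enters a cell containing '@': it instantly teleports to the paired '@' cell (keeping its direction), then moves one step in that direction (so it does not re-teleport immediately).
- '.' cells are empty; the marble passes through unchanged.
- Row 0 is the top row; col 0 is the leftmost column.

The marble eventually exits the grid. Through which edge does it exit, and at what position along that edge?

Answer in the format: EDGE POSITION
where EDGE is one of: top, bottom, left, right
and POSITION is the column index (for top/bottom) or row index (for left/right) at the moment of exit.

Answer: right 1

Derivation:
Step 1: enter (1,0), '.' pass, move right to (1,1)
Step 2: enter (1,1), '.' pass, move right to (1,2)
Step 3: enter (1,2), '.' pass, move right to (1,3)
Step 4: enter (1,3), '.' pass, move right to (1,4)
Step 5: enter (1,4), '.' pass, move right to (1,5)
Step 6: enter (1,5), '.' pass, move right to (1,6)
Step 7: enter (1,6), '.' pass, move right to (1,7)
Step 8: at (1,7) — EXIT via right edge, pos 1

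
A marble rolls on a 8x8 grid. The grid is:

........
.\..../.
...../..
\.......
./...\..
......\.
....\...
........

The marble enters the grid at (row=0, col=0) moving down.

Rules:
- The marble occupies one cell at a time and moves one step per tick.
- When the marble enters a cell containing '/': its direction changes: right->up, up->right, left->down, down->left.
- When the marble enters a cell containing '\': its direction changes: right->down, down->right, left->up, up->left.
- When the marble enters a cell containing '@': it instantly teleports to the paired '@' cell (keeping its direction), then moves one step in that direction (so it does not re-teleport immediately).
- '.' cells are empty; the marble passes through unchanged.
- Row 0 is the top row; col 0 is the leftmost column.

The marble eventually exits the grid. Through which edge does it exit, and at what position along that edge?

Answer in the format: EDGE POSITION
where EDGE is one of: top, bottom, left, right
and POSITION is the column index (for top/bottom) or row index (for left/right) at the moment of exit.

Step 1: enter (0,0), '.' pass, move down to (1,0)
Step 2: enter (1,0), '.' pass, move down to (2,0)
Step 3: enter (2,0), '.' pass, move down to (3,0)
Step 4: enter (3,0), '\' deflects down->right, move right to (3,1)
Step 5: enter (3,1), '.' pass, move right to (3,2)
Step 6: enter (3,2), '.' pass, move right to (3,3)
Step 7: enter (3,3), '.' pass, move right to (3,4)
Step 8: enter (3,4), '.' pass, move right to (3,5)
Step 9: enter (3,5), '.' pass, move right to (3,6)
Step 10: enter (3,6), '.' pass, move right to (3,7)
Step 11: enter (3,7), '.' pass, move right to (3,8)
Step 12: at (3,8) — EXIT via right edge, pos 3

Answer: right 3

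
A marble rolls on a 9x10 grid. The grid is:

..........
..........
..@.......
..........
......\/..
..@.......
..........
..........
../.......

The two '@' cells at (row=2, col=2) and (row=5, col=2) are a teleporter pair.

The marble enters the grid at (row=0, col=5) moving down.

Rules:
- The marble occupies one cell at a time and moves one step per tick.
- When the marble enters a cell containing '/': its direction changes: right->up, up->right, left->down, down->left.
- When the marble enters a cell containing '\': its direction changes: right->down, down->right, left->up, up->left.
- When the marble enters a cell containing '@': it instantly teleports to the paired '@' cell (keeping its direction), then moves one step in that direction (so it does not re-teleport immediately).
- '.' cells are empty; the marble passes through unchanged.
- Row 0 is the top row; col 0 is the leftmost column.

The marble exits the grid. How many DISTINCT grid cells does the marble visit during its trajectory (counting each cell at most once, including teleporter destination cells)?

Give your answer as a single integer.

Step 1: enter (0,5), '.' pass, move down to (1,5)
Step 2: enter (1,5), '.' pass, move down to (2,5)
Step 3: enter (2,5), '.' pass, move down to (3,5)
Step 4: enter (3,5), '.' pass, move down to (4,5)
Step 5: enter (4,5), '.' pass, move down to (5,5)
Step 6: enter (5,5), '.' pass, move down to (6,5)
Step 7: enter (6,5), '.' pass, move down to (7,5)
Step 8: enter (7,5), '.' pass, move down to (8,5)
Step 9: enter (8,5), '.' pass, move down to (9,5)
Step 10: at (9,5) — EXIT via bottom edge, pos 5
Distinct cells visited: 9 (path length 9)

Answer: 9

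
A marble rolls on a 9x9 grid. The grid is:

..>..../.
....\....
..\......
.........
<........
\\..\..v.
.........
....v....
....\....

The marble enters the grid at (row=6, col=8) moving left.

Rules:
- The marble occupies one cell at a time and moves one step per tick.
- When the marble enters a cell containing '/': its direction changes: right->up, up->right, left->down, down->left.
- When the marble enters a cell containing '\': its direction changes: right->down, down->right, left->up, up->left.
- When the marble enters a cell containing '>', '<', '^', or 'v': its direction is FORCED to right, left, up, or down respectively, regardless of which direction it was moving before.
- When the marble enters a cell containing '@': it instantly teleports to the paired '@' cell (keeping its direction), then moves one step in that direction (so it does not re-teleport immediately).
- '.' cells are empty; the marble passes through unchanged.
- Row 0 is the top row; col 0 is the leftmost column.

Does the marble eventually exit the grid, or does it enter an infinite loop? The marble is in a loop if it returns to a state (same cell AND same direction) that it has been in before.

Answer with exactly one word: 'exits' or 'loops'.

Answer: exits

Derivation:
Step 1: enter (6,8), '.' pass, move left to (6,7)
Step 2: enter (6,7), '.' pass, move left to (6,6)
Step 3: enter (6,6), '.' pass, move left to (6,5)
Step 4: enter (6,5), '.' pass, move left to (6,4)
Step 5: enter (6,4), '.' pass, move left to (6,3)
Step 6: enter (6,3), '.' pass, move left to (6,2)
Step 7: enter (6,2), '.' pass, move left to (6,1)
Step 8: enter (6,1), '.' pass, move left to (6,0)
Step 9: enter (6,0), '.' pass, move left to (6,-1)
Step 10: at (6,-1) — EXIT via left edge, pos 6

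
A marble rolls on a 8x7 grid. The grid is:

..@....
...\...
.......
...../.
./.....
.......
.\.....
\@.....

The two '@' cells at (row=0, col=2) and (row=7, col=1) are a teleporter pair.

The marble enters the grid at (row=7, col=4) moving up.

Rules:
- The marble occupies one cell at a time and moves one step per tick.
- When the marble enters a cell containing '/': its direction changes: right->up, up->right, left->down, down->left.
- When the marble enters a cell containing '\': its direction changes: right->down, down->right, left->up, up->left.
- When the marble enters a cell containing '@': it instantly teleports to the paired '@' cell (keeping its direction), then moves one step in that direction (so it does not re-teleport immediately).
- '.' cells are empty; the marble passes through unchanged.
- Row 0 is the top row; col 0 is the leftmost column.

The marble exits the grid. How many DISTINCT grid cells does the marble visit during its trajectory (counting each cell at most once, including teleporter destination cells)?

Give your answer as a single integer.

Answer: 8

Derivation:
Step 1: enter (7,4), '.' pass, move up to (6,4)
Step 2: enter (6,4), '.' pass, move up to (5,4)
Step 3: enter (5,4), '.' pass, move up to (4,4)
Step 4: enter (4,4), '.' pass, move up to (3,4)
Step 5: enter (3,4), '.' pass, move up to (2,4)
Step 6: enter (2,4), '.' pass, move up to (1,4)
Step 7: enter (1,4), '.' pass, move up to (0,4)
Step 8: enter (0,4), '.' pass, move up to (-1,4)
Step 9: at (-1,4) — EXIT via top edge, pos 4
Distinct cells visited: 8 (path length 8)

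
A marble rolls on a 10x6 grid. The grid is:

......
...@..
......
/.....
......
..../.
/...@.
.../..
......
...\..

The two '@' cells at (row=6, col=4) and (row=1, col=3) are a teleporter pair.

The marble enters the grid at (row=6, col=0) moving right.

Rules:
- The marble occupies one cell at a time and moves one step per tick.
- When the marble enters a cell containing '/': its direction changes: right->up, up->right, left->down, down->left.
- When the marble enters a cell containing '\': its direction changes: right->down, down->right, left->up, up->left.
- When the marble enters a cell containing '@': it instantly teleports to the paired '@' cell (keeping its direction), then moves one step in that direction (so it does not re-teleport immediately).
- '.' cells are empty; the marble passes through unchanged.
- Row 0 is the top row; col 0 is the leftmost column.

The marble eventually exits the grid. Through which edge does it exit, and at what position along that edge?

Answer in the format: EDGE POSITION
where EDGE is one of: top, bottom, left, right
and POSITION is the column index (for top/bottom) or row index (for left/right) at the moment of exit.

Step 1: enter (6,0), '/' deflects right->up, move up to (5,0)
Step 2: enter (5,0), '.' pass, move up to (4,0)
Step 3: enter (4,0), '.' pass, move up to (3,0)
Step 4: enter (3,0), '/' deflects up->right, move right to (3,1)
Step 5: enter (3,1), '.' pass, move right to (3,2)
Step 6: enter (3,2), '.' pass, move right to (3,3)
Step 7: enter (3,3), '.' pass, move right to (3,4)
Step 8: enter (3,4), '.' pass, move right to (3,5)
Step 9: enter (3,5), '.' pass, move right to (3,6)
Step 10: at (3,6) — EXIT via right edge, pos 3

Answer: right 3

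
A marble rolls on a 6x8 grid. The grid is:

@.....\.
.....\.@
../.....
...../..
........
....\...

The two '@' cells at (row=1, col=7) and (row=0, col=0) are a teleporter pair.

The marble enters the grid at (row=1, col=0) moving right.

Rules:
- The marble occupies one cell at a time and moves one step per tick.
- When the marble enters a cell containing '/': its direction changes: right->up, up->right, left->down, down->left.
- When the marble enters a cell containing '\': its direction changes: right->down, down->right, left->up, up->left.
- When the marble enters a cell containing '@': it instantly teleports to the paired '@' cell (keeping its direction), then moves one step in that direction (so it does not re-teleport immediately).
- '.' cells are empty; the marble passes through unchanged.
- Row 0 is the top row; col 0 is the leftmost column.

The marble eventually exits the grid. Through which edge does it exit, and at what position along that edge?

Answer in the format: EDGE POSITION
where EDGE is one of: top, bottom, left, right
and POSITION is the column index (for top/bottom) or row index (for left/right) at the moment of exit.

Answer: left 3

Derivation:
Step 1: enter (1,0), '.' pass, move right to (1,1)
Step 2: enter (1,1), '.' pass, move right to (1,2)
Step 3: enter (1,2), '.' pass, move right to (1,3)
Step 4: enter (1,3), '.' pass, move right to (1,4)
Step 5: enter (1,4), '.' pass, move right to (1,5)
Step 6: enter (1,5), '\' deflects right->down, move down to (2,5)
Step 7: enter (2,5), '.' pass, move down to (3,5)
Step 8: enter (3,5), '/' deflects down->left, move left to (3,4)
Step 9: enter (3,4), '.' pass, move left to (3,3)
Step 10: enter (3,3), '.' pass, move left to (3,2)
Step 11: enter (3,2), '.' pass, move left to (3,1)
Step 12: enter (3,1), '.' pass, move left to (3,0)
Step 13: enter (3,0), '.' pass, move left to (3,-1)
Step 14: at (3,-1) — EXIT via left edge, pos 3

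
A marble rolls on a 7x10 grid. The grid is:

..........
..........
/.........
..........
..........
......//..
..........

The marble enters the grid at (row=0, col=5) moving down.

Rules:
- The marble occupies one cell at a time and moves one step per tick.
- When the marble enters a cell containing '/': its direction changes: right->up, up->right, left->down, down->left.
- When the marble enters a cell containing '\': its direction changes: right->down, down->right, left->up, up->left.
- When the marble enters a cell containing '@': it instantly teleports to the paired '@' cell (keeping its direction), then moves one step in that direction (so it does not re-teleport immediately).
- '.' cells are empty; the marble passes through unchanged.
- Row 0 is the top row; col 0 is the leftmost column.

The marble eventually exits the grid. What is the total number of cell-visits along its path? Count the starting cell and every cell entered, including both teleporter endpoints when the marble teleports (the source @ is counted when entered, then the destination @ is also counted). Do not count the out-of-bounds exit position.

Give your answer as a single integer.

Step 1: enter (0,5), '.' pass, move down to (1,5)
Step 2: enter (1,5), '.' pass, move down to (2,5)
Step 3: enter (2,5), '.' pass, move down to (3,5)
Step 4: enter (3,5), '.' pass, move down to (4,5)
Step 5: enter (4,5), '.' pass, move down to (5,5)
Step 6: enter (5,5), '.' pass, move down to (6,5)
Step 7: enter (6,5), '.' pass, move down to (7,5)
Step 8: at (7,5) — EXIT via bottom edge, pos 5
Path length (cell visits): 7

Answer: 7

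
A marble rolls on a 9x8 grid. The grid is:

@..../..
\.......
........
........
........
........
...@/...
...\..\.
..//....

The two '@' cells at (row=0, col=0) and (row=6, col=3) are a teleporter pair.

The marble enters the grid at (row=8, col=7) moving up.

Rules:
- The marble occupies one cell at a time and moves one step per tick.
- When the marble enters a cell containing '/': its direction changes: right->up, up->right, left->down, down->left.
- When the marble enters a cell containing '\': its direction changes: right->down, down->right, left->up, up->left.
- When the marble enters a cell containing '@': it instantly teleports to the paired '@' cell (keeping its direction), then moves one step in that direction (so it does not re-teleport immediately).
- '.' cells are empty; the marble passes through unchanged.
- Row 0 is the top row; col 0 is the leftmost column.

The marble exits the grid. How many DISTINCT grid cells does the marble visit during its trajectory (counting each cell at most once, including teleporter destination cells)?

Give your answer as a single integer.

Step 1: enter (8,7), '.' pass, move up to (7,7)
Step 2: enter (7,7), '.' pass, move up to (6,7)
Step 3: enter (6,7), '.' pass, move up to (5,7)
Step 4: enter (5,7), '.' pass, move up to (4,7)
Step 5: enter (4,7), '.' pass, move up to (3,7)
Step 6: enter (3,7), '.' pass, move up to (2,7)
Step 7: enter (2,7), '.' pass, move up to (1,7)
Step 8: enter (1,7), '.' pass, move up to (0,7)
Step 9: enter (0,7), '.' pass, move up to (-1,7)
Step 10: at (-1,7) — EXIT via top edge, pos 7
Distinct cells visited: 9 (path length 9)

Answer: 9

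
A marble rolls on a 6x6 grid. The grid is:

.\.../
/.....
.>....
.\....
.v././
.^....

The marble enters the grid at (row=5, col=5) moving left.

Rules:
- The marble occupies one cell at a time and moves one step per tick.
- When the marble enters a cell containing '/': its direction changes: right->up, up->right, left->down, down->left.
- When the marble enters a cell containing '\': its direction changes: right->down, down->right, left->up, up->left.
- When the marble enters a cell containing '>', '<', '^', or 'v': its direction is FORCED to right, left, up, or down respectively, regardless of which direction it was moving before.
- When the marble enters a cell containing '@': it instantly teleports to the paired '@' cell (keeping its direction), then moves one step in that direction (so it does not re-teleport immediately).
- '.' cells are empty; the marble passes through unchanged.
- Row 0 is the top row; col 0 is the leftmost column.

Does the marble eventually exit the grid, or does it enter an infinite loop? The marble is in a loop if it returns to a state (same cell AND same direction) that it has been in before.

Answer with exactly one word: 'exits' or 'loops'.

Answer: loops

Derivation:
Step 1: enter (5,5), '.' pass, move left to (5,4)
Step 2: enter (5,4), '.' pass, move left to (5,3)
Step 3: enter (5,3), '.' pass, move left to (5,2)
Step 4: enter (5,2), '.' pass, move left to (5,1)
Step 5: enter (5,1), '^' forces left->up, move up to (4,1)
Step 6: enter (4,1), 'v' forces up->down, move down to (5,1)
Step 7: enter (5,1), '^' forces down->up, move up to (4,1)
Step 8: at (4,1) dir=up — LOOP DETECTED (seen before)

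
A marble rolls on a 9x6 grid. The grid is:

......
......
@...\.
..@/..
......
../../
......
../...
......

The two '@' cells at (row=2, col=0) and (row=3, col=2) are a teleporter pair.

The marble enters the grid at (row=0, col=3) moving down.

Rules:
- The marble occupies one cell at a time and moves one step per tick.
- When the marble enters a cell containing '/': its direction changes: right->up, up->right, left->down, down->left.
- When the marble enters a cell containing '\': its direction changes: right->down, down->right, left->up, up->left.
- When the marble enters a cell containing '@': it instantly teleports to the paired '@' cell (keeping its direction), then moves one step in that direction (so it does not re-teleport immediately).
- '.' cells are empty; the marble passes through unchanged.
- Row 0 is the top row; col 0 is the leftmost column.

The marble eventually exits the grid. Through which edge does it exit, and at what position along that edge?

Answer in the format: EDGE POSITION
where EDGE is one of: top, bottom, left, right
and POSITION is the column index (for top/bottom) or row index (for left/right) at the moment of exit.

Step 1: enter (0,3), '.' pass, move down to (1,3)
Step 2: enter (1,3), '.' pass, move down to (2,3)
Step 3: enter (2,3), '.' pass, move down to (3,3)
Step 4: enter (3,3), '/' deflects down->left, move left to (3,2)
Step 5: enter (3,2), '@' teleport (3,2)->(2,0), also enter (2,0), move left to (2,-1)
Step 6: at (2,-1) — EXIT via left edge, pos 2

Answer: left 2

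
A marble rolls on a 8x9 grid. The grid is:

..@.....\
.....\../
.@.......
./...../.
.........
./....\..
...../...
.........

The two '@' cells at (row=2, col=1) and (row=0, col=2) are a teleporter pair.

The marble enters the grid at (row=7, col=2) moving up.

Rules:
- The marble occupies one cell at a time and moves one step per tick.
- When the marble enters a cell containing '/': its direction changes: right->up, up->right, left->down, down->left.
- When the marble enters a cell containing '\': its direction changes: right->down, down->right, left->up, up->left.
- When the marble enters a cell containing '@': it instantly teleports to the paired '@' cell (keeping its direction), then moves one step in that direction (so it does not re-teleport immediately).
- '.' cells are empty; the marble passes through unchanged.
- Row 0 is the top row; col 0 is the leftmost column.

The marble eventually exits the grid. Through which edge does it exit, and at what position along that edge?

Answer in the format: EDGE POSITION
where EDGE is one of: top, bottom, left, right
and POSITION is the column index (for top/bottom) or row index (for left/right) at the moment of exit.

Step 1: enter (7,2), '.' pass, move up to (6,2)
Step 2: enter (6,2), '.' pass, move up to (5,2)
Step 3: enter (5,2), '.' pass, move up to (4,2)
Step 4: enter (4,2), '.' pass, move up to (3,2)
Step 5: enter (3,2), '.' pass, move up to (2,2)
Step 6: enter (2,2), '.' pass, move up to (1,2)
Step 7: enter (1,2), '.' pass, move up to (0,2)
Step 8: enter (0,2), '@' teleport (0,2)->(2,1), also enter (2,1), move up to (1,1)
Step 9: enter (1,1), '.' pass, move up to (0,1)
Step 10: enter (0,1), '.' pass, move up to (-1,1)
Step 11: at (-1,1) — EXIT via top edge, pos 1

Answer: top 1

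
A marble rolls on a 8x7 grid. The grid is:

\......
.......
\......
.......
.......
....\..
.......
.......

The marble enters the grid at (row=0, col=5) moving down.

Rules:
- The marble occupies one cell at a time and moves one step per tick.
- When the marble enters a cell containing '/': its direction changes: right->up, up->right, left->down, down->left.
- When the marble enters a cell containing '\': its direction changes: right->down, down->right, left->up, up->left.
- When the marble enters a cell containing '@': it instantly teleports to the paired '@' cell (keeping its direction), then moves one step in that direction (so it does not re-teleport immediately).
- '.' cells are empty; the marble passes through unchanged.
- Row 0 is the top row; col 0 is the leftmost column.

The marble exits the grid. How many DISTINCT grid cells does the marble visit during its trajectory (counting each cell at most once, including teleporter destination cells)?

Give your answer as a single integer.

Step 1: enter (0,5), '.' pass, move down to (1,5)
Step 2: enter (1,5), '.' pass, move down to (2,5)
Step 3: enter (2,5), '.' pass, move down to (3,5)
Step 4: enter (3,5), '.' pass, move down to (4,5)
Step 5: enter (4,5), '.' pass, move down to (5,5)
Step 6: enter (5,5), '.' pass, move down to (6,5)
Step 7: enter (6,5), '.' pass, move down to (7,5)
Step 8: enter (7,5), '.' pass, move down to (8,5)
Step 9: at (8,5) — EXIT via bottom edge, pos 5
Distinct cells visited: 8 (path length 8)

Answer: 8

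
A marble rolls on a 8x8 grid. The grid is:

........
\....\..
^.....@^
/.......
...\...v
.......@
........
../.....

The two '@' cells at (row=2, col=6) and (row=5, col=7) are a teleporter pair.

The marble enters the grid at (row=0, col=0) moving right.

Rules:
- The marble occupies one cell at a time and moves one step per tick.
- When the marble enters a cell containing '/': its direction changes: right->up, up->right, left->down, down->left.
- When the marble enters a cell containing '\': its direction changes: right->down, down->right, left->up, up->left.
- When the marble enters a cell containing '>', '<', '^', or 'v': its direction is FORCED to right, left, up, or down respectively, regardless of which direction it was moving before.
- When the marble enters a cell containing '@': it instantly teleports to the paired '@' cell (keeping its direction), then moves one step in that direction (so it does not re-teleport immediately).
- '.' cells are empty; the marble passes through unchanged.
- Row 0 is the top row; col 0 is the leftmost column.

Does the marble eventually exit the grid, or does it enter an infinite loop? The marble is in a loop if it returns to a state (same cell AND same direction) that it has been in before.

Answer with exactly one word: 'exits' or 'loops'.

Step 1: enter (0,0), '.' pass, move right to (0,1)
Step 2: enter (0,1), '.' pass, move right to (0,2)
Step 3: enter (0,2), '.' pass, move right to (0,3)
Step 4: enter (0,3), '.' pass, move right to (0,4)
Step 5: enter (0,4), '.' pass, move right to (0,5)
Step 6: enter (0,5), '.' pass, move right to (0,6)
Step 7: enter (0,6), '.' pass, move right to (0,7)
Step 8: enter (0,7), '.' pass, move right to (0,8)
Step 9: at (0,8) — EXIT via right edge, pos 0

Answer: exits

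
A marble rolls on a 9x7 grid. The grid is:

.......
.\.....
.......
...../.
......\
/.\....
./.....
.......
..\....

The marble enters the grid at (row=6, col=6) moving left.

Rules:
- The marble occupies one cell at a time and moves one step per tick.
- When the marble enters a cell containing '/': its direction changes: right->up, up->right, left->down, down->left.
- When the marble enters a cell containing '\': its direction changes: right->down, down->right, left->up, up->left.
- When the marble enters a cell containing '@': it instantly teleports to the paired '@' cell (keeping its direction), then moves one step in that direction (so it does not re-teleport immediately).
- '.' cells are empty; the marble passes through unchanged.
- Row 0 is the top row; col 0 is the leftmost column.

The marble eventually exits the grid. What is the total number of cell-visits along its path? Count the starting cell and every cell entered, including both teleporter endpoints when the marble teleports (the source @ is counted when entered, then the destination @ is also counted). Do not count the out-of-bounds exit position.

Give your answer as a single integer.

Step 1: enter (6,6), '.' pass, move left to (6,5)
Step 2: enter (6,5), '.' pass, move left to (6,4)
Step 3: enter (6,4), '.' pass, move left to (6,3)
Step 4: enter (6,3), '.' pass, move left to (6,2)
Step 5: enter (6,2), '.' pass, move left to (6,1)
Step 6: enter (6,1), '/' deflects left->down, move down to (7,1)
Step 7: enter (7,1), '.' pass, move down to (8,1)
Step 8: enter (8,1), '.' pass, move down to (9,1)
Step 9: at (9,1) — EXIT via bottom edge, pos 1
Path length (cell visits): 8

Answer: 8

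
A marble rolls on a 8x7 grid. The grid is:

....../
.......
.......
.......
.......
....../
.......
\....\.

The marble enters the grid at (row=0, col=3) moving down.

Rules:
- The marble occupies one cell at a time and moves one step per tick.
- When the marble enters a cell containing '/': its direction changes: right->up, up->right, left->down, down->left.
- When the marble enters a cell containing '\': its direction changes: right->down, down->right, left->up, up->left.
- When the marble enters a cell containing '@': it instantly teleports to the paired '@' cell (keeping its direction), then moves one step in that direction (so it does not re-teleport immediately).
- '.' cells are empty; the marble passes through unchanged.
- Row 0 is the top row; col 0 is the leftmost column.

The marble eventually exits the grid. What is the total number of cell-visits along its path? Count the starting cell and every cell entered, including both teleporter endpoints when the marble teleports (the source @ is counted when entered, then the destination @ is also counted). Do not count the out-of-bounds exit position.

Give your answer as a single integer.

Answer: 8

Derivation:
Step 1: enter (0,3), '.' pass, move down to (1,3)
Step 2: enter (1,3), '.' pass, move down to (2,3)
Step 3: enter (2,3), '.' pass, move down to (3,3)
Step 4: enter (3,3), '.' pass, move down to (4,3)
Step 5: enter (4,3), '.' pass, move down to (5,3)
Step 6: enter (5,3), '.' pass, move down to (6,3)
Step 7: enter (6,3), '.' pass, move down to (7,3)
Step 8: enter (7,3), '.' pass, move down to (8,3)
Step 9: at (8,3) — EXIT via bottom edge, pos 3
Path length (cell visits): 8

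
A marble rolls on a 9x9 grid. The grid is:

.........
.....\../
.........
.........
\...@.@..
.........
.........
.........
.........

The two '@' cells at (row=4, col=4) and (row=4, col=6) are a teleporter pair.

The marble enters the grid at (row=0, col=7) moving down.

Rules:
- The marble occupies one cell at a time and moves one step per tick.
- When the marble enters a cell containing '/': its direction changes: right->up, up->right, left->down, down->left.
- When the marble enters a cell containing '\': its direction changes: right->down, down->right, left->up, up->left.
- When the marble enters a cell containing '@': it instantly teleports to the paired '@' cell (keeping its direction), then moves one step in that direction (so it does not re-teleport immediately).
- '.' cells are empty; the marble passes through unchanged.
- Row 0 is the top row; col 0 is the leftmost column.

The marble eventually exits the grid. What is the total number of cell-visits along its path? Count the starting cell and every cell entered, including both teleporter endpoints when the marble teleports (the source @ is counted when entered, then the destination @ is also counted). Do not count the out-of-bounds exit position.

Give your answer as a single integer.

Step 1: enter (0,7), '.' pass, move down to (1,7)
Step 2: enter (1,7), '.' pass, move down to (2,7)
Step 3: enter (2,7), '.' pass, move down to (3,7)
Step 4: enter (3,7), '.' pass, move down to (4,7)
Step 5: enter (4,7), '.' pass, move down to (5,7)
Step 6: enter (5,7), '.' pass, move down to (6,7)
Step 7: enter (6,7), '.' pass, move down to (7,7)
Step 8: enter (7,7), '.' pass, move down to (8,7)
Step 9: enter (8,7), '.' pass, move down to (9,7)
Step 10: at (9,7) — EXIT via bottom edge, pos 7
Path length (cell visits): 9

Answer: 9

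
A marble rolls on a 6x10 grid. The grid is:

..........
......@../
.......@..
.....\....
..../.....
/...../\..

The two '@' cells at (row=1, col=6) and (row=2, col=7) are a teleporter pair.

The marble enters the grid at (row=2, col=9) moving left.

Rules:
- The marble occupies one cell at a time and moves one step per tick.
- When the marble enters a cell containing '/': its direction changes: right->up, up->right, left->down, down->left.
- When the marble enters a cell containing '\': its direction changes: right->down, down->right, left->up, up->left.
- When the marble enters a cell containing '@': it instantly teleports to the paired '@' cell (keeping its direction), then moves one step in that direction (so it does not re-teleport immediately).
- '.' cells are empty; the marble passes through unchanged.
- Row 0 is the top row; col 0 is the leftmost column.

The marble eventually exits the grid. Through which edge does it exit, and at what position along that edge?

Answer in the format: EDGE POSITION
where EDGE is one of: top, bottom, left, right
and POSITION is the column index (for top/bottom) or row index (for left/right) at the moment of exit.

Step 1: enter (2,9), '.' pass, move left to (2,8)
Step 2: enter (2,8), '.' pass, move left to (2,7)
Step 3: enter (2,7), '@' teleport (2,7)->(1,6), also enter (1,6), move left to (1,5)
Step 4: enter (1,5), '.' pass, move left to (1,4)
Step 5: enter (1,4), '.' pass, move left to (1,3)
Step 6: enter (1,3), '.' pass, move left to (1,2)
Step 7: enter (1,2), '.' pass, move left to (1,1)
Step 8: enter (1,1), '.' pass, move left to (1,0)
Step 9: enter (1,0), '.' pass, move left to (1,-1)
Step 10: at (1,-1) — EXIT via left edge, pos 1

Answer: left 1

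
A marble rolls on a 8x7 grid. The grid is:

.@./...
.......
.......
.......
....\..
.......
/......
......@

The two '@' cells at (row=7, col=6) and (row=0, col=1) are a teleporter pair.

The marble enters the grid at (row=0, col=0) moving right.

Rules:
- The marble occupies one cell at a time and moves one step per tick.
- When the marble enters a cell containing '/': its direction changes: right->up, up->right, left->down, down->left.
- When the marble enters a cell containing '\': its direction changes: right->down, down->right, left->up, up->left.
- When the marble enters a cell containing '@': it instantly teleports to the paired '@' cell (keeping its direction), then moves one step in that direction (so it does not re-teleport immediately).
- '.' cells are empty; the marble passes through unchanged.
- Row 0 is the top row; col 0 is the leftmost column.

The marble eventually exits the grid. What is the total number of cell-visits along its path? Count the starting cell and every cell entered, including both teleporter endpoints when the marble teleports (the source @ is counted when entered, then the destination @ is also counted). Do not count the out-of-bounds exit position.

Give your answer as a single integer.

Answer: 3

Derivation:
Step 1: enter (0,0), '.' pass, move right to (0,1)
Step 2: enter (0,1), '@' teleport (0,1)->(7,6), also enter (7,6), move right to (7,7)
Step 3: at (7,7) — EXIT via right edge, pos 7
Path length (cell visits): 3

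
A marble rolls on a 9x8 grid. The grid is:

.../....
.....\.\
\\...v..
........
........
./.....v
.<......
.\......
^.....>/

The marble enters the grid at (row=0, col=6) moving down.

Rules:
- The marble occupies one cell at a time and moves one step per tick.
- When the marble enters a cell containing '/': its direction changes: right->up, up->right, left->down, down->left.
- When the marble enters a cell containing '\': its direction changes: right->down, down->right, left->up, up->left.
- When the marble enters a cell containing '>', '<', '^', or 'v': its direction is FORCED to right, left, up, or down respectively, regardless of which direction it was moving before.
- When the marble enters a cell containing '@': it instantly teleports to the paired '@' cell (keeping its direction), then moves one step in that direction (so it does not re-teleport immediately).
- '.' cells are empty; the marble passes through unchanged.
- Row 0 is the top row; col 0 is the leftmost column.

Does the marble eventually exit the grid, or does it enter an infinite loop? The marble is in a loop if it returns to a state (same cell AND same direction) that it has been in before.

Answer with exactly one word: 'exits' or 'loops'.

Step 1: enter (0,6), '.' pass, move down to (1,6)
Step 2: enter (1,6), '.' pass, move down to (2,6)
Step 3: enter (2,6), '.' pass, move down to (3,6)
Step 4: enter (3,6), '.' pass, move down to (4,6)
Step 5: enter (4,6), '.' pass, move down to (5,6)
Step 6: enter (5,6), '.' pass, move down to (6,6)
Step 7: enter (6,6), '.' pass, move down to (7,6)
Step 8: enter (7,6), '.' pass, move down to (8,6)
Step 9: enter (8,6), '>' forces down->right, move right to (8,7)
Step 10: enter (8,7), '/' deflects right->up, move up to (7,7)
Step 11: enter (7,7), '.' pass, move up to (6,7)
Step 12: enter (6,7), '.' pass, move up to (5,7)
Step 13: enter (5,7), 'v' forces up->down, move down to (6,7)
Step 14: enter (6,7), '.' pass, move down to (7,7)
Step 15: enter (7,7), '.' pass, move down to (8,7)
Step 16: enter (8,7), '/' deflects down->left, move left to (8,6)
Step 17: enter (8,6), '>' forces left->right, move right to (8,7)
Step 18: at (8,7) dir=right — LOOP DETECTED (seen before)

Answer: loops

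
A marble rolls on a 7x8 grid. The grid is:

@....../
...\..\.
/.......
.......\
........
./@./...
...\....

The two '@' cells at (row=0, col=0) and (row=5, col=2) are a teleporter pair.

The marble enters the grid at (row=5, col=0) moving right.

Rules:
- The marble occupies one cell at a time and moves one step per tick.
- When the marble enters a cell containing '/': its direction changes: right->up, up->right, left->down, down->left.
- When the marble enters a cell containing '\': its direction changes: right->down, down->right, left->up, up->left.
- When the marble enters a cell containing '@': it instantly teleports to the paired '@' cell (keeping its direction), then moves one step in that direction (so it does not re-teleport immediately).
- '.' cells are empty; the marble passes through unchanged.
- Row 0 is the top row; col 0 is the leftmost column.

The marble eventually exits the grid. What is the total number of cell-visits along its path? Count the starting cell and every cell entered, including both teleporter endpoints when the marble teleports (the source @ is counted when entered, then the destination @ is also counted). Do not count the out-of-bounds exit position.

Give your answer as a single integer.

Step 1: enter (5,0), '.' pass, move right to (5,1)
Step 2: enter (5,1), '/' deflects right->up, move up to (4,1)
Step 3: enter (4,1), '.' pass, move up to (3,1)
Step 4: enter (3,1), '.' pass, move up to (2,1)
Step 5: enter (2,1), '.' pass, move up to (1,1)
Step 6: enter (1,1), '.' pass, move up to (0,1)
Step 7: enter (0,1), '.' pass, move up to (-1,1)
Step 8: at (-1,1) — EXIT via top edge, pos 1
Path length (cell visits): 7

Answer: 7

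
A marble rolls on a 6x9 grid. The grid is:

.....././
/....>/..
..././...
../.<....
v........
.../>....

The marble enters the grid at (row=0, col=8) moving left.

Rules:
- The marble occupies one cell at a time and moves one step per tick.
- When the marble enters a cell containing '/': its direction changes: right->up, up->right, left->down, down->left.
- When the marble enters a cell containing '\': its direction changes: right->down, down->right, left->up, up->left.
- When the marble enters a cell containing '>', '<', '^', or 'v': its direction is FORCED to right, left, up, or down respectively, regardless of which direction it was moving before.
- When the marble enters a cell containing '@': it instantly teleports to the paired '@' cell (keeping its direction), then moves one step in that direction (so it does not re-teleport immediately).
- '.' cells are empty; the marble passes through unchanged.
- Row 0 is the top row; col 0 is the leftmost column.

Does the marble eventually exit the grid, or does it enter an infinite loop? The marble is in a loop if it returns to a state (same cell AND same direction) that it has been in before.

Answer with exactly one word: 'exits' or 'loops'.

Step 1: enter (0,8), '/' deflects left->down, move down to (1,8)
Step 2: enter (1,8), '.' pass, move down to (2,8)
Step 3: enter (2,8), '.' pass, move down to (3,8)
Step 4: enter (3,8), '.' pass, move down to (4,8)
Step 5: enter (4,8), '.' pass, move down to (5,8)
Step 6: enter (5,8), '.' pass, move down to (6,8)
Step 7: at (6,8) — EXIT via bottom edge, pos 8

Answer: exits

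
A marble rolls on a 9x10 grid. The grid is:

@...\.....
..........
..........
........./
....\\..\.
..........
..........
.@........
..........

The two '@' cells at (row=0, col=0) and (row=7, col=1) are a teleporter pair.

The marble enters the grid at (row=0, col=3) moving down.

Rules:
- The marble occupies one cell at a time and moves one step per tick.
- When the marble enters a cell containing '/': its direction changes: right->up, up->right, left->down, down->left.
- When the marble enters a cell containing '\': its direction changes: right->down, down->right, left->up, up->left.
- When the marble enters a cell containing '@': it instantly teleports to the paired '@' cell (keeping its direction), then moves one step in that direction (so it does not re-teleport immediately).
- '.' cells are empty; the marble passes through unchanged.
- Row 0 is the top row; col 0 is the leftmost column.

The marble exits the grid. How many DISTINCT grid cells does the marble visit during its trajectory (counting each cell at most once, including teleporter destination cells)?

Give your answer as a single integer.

Answer: 9

Derivation:
Step 1: enter (0,3), '.' pass, move down to (1,3)
Step 2: enter (1,3), '.' pass, move down to (2,3)
Step 3: enter (2,3), '.' pass, move down to (3,3)
Step 4: enter (3,3), '.' pass, move down to (4,3)
Step 5: enter (4,3), '.' pass, move down to (5,3)
Step 6: enter (5,3), '.' pass, move down to (6,3)
Step 7: enter (6,3), '.' pass, move down to (7,3)
Step 8: enter (7,3), '.' pass, move down to (8,3)
Step 9: enter (8,3), '.' pass, move down to (9,3)
Step 10: at (9,3) — EXIT via bottom edge, pos 3
Distinct cells visited: 9 (path length 9)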